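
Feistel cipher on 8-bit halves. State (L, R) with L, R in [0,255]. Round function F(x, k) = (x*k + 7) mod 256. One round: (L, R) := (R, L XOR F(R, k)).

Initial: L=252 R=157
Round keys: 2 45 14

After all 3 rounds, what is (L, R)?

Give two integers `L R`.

Answer: 221 160

Derivation:
Round 1 (k=2): L=157 R=189
Round 2 (k=45): L=189 R=221
Round 3 (k=14): L=221 R=160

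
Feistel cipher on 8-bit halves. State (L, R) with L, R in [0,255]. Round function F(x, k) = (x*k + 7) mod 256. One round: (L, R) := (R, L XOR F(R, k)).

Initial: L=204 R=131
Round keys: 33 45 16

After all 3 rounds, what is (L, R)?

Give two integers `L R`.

Round 1 (k=33): L=131 R=38
Round 2 (k=45): L=38 R=54
Round 3 (k=16): L=54 R=65

Answer: 54 65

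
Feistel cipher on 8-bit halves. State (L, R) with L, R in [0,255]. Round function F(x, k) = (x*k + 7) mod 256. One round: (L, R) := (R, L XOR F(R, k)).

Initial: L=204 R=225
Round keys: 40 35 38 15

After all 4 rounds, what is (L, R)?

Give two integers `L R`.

Answer: 46 72

Derivation:
Round 1 (k=40): L=225 R=227
Round 2 (k=35): L=227 R=241
Round 3 (k=38): L=241 R=46
Round 4 (k=15): L=46 R=72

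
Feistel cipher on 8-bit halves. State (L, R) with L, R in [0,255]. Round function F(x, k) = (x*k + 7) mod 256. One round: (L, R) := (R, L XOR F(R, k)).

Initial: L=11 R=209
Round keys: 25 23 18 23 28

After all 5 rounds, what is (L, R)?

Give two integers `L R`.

Answer: 24 61

Derivation:
Round 1 (k=25): L=209 R=123
Round 2 (k=23): L=123 R=197
Round 3 (k=18): L=197 R=154
Round 4 (k=23): L=154 R=24
Round 5 (k=28): L=24 R=61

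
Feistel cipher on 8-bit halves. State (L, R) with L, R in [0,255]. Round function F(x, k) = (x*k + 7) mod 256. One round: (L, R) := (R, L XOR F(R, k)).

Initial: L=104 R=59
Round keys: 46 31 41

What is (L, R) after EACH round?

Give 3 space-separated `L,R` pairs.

Answer: 59,201 201,101 101,253

Derivation:
Round 1 (k=46): L=59 R=201
Round 2 (k=31): L=201 R=101
Round 3 (k=41): L=101 R=253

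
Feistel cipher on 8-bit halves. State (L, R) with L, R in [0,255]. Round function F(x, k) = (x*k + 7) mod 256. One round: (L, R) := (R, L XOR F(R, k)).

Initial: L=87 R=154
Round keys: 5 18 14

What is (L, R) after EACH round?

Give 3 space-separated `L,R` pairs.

Answer: 154,94 94,57 57,123

Derivation:
Round 1 (k=5): L=154 R=94
Round 2 (k=18): L=94 R=57
Round 3 (k=14): L=57 R=123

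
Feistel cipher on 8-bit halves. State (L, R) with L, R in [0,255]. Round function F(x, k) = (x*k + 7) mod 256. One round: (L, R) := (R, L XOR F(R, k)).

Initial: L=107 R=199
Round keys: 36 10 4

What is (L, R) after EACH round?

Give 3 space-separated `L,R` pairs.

Round 1 (k=36): L=199 R=104
Round 2 (k=10): L=104 R=208
Round 3 (k=4): L=208 R=47

Answer: 199,104 104,208 208,47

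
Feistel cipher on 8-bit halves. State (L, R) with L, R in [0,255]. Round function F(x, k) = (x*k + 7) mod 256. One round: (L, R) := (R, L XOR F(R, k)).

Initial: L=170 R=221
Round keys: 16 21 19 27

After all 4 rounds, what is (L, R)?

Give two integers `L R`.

Round 1 (k=16): L=221 R=125
Round 2 (k=21): L=125 R=149
Round 3 (k=19): L=149 R=107
Round 4 (k=27): L=107 R=197

Answer: 107 197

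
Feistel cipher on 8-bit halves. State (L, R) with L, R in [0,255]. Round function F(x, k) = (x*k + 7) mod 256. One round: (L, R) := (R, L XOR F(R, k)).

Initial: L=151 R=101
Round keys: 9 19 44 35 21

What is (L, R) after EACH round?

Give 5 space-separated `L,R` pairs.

Answer: 101,3 3,37 37,96 96,2 2,81

Derivation:
Round 1 (k=9): L=101 R=3
Round 2 (k=19): L=3 R=37
Round 3 (k=44): L=37 R=96
Round 4 (k=35): L=96 R=2
Round 5 (k=21): L=2 R=81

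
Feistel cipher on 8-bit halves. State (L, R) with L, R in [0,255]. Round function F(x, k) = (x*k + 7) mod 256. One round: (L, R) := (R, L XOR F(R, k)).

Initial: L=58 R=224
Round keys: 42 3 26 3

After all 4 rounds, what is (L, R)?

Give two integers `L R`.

Round 1 (k=42): L=224 R=253
Round 2 (k=3): L=253 R=30
Round 3 (k=26): L=30 R=238
Round 4 (k=3): L=238 R=207

Answer: 238 207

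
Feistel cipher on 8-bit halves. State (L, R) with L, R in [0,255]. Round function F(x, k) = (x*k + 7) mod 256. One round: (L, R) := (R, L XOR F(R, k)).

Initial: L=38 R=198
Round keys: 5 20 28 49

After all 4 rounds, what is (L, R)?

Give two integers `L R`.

Answer: 80 210

Derivation:
Round 1 (k=5): L=198 R=195
Round 2 (k=20): L=195 R=133
Round 3 (k=28): L=133 R=80
Round 4 (k=49): L=80 R=210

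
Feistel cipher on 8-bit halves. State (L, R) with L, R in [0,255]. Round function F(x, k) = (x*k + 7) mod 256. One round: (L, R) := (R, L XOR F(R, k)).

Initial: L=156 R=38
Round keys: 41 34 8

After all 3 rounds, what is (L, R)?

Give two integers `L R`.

Round 1 (k=41): L=38 R=129
Round 2 (k=34): L=129 R=15
Round 3 (k=8): L=15 R=254

Answer: 15 254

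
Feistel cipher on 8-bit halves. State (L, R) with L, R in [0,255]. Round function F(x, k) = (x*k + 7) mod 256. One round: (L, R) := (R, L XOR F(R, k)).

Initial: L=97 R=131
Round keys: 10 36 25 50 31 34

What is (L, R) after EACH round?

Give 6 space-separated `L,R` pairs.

Answer: 131,68 68,20 20,191 191,65 65,89 89,152

Derivation:
Round 1 (k=10): L=131 R=68
Round 2 (k=36): L=68 R=20
Round 3 (k=25): L=20 R=191
Round 4 (k=50): L=191 R=65
Round 5 (k=31): L=65 R=89
Round 6 (k=34): L=89 R=152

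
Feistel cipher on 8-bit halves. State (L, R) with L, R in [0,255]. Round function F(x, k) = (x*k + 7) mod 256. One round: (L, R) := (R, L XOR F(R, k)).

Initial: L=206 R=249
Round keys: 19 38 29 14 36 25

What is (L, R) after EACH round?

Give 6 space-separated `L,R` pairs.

Answer: 249,76 76,182 182,233 233,115 115,218 218,34

Derivation:
Round 1 (k=19): L=249 R=76
Round 2 (k=38): L=76 R=182
Round 3 (k=29): L=182 R=233
Round 4 (k=14): L=233 R=115
Round 5 (k=36): L=115 R=218
Round 6 (k=25): L=218 R=34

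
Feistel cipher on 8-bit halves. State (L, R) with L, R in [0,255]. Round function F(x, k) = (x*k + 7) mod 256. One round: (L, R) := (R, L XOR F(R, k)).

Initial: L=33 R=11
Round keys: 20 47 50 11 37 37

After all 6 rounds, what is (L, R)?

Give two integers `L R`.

Answer: 178 61

Derivation:
Round 1 (k=20): L=11 R=194
Round 2 (k=47): L=194 R=174
Round 3 (k=50): L=174 R=193
Round 4 (k=11): L=193 R=252
Round 5 (k=37): L=252 R=178
Round 6 (k=37): L=178 R=61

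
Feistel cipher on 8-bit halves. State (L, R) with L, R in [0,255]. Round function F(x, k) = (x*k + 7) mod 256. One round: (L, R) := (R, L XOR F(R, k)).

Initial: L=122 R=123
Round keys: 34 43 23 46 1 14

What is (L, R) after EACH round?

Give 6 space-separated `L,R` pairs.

Round 1 (k=34): L=123 R=39
Round 2 (k=43): L=39 R=239
Round 3 (k=23): L=239 R=167
Round 4 (k=46): L=167 R=230
Round 5 (k=1): L=230 R=74
Round 6 (k=14): L=74 R=245

Answer: 123,39 39,239 239,167 167,230 230,74 74,245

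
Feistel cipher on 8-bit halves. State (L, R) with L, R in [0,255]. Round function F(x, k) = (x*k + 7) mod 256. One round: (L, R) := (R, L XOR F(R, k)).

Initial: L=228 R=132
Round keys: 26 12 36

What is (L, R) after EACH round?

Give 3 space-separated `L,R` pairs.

Answer: 132,139 139,15 15,168

Derivation:
Round 1 (k=26): L=132 R=139
Round 2 (k=12): L=139 R=15
Round 3 (k=36): L=15 R=168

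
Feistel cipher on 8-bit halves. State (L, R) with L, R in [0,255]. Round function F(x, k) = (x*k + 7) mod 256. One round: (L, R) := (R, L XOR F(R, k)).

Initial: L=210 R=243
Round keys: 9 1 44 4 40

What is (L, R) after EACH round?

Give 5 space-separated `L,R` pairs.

Round 1 (k=9): L=243 R=64
Round 2 (k=1): L=64 R=180
Round 3 (k=44): L=180 R=183
Round 4 (k=4): L=183 R=87
Round 5 (k=40): L=87 R=40

Answer: 243,64 64,180 180,183 183,87 87,40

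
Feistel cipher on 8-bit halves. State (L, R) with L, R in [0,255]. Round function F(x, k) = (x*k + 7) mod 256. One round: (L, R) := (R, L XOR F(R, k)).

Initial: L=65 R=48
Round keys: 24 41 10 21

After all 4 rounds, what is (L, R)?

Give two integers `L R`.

Round 1 (k=24): L=48 R=198
Round 2 (k=41): L=198 R=141
Round 3 (k=10): L=141 R=79
Round 4 (k=21): L=79 R=15

Answer: 79 15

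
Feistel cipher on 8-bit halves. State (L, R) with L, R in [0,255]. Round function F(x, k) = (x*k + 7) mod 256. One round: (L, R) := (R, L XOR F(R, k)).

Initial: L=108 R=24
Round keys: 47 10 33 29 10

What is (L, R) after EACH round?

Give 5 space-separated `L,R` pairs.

Round 1 (k=47): L=24 R=3
Round 2 (k=10): L=3 R=61
Round 3 (k=33): L=61 R=231
Round 4 (k=29): L=231 R=15
Round 5 (k=10): L=15 R=122

Answer: 24,3 3,61 61,231 231,15 15,122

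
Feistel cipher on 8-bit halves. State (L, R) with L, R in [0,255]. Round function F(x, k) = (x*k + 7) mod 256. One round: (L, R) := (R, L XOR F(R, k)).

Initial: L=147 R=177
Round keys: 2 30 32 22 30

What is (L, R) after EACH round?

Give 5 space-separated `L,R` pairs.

Round 1 (k=2): L=177 R=250
Round 2 (k=30): L=250 R=226
Round 3 (k=32): L=226 R=189
Round 4 (k=22): L=189 R=167
Round 5 (k=30): L=167 R=36

Answer: 177,250 250,226 226,189 189,167 167,36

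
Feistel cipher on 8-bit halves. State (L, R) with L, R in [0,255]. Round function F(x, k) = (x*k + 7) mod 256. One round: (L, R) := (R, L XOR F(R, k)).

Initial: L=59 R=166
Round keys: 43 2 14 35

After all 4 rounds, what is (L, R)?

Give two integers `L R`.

Answer: 111 57

Derivation:
Round 1 (k=43): L=166 R=210
Round 2 (k=2): L=210 R=13
Round 3 (k=14): L=13 R=111
Round 4 (k=35): L=111 R=57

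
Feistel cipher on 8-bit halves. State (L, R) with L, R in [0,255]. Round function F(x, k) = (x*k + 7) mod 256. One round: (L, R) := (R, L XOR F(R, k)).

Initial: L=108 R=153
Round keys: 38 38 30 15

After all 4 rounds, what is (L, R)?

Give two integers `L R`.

Round 1 (k=38): L=153 R=209
Round 2 (k=38): L=209 R=148
Round 3 (k=30): L=148 R=142
Round 4 (k=15): L=142 R=205

Answer: 142 205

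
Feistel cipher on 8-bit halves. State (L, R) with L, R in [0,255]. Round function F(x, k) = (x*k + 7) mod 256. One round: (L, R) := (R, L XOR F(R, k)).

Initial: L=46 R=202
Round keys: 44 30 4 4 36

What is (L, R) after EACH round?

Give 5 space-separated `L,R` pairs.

Answer: 202,145 145,207 207,210 210,128 128,213

Derivation:
Round 1 (k=44): L=202 R=145
Round 2 (k=30): L=145 R=207
Round 3 (k=4): L=207 R=210
Round 4 (k=4): L=210 R=128
Round 5 (k=36): L=128 R=213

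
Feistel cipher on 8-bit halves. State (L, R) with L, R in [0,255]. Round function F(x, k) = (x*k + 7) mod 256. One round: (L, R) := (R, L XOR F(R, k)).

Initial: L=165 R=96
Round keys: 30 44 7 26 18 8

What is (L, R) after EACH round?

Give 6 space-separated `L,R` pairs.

Answer: 96,226 226,191 191,162 162,196 196,109 109,171

Derivation:
Round 1 (k=30): L=96 R=226
Round 2 (k=44): L=226 R=191
Round 3 (k=7): L=191 R=162
Round 4 (k=26): L=162 R=196
Round 5 (k=18): L=196 R=109
Round 6 (k=8): L=109 R=171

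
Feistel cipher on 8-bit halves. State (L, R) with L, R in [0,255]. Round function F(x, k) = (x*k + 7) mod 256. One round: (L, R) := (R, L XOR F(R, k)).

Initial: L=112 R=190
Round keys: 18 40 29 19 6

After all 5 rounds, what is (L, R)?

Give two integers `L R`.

Round 1 (k=18): L=190 R=19
Round 2 (k=40): L=19 R=65
Round 3 (k=29): L=65 R=119
Round 4 (k=19): L=119 R=157
Round 5 (k=6): L=157 R=194

Answer: 157 194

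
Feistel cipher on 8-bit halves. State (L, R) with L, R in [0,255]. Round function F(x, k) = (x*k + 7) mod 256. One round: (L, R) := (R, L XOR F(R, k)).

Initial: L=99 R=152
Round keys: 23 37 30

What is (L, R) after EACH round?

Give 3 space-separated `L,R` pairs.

Round 1 (k=23): L=152 R=204
Round 2 (k=37): L=204 R=27
Round 3 (k=30): L=27 R=253

Answer: 152,204 204,27 27,253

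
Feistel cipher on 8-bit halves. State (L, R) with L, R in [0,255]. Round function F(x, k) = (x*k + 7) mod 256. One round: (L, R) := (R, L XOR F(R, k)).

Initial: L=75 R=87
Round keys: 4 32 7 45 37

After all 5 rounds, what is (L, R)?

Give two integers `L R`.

Round 1 (k=4): L=87 R=40
Round 2 (k=32): L=40 R=80
Round 3 (k=7): L=80 R=31
Round 4 (k=45): L=31 R=42
Round 5 (k=37): L=42 R=6

Answer: 42 6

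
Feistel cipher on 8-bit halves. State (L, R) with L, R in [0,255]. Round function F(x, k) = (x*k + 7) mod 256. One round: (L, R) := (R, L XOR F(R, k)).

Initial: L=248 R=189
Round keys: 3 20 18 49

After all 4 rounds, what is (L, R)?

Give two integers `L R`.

Answer: 109 38

Derivation:
Round 1 (k=3): L=189 R=198
Round 2 (k=20): L=198 R=194
Round 3 (k=18): L=194 R=109
Round 4 (k=49): L=109 R=38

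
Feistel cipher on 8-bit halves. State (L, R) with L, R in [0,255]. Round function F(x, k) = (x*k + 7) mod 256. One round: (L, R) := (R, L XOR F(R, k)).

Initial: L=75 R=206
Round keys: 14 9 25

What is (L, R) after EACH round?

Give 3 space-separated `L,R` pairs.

Round 1 (k=14): L=206 R=0
Round 2 (k=9): L=0 R=201
Round 3 (k=25): L=201 R=168

Answer: 206,0 0,201 201,168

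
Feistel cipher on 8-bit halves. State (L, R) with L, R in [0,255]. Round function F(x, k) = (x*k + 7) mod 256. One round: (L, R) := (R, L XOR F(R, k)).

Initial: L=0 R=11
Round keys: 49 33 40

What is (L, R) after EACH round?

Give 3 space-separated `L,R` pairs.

Answer: 11,34 34,98 98,117

Derivation:
Round 1 (k=49): L=11 R=34
Round 2 (k=33): L=34 R=98
Round 3 (k=40): L=98 R=117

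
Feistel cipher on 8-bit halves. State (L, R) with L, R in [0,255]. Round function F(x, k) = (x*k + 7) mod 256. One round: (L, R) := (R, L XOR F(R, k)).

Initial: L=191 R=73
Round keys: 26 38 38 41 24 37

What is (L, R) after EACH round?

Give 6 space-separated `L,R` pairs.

Round 1 (k=26): L=73 R=206
Round 2 (k=38): L=206 R=210
Round 3 (k=38): L=210 R=253
Round 4 (k=41): L=253 R=94
Round 5 (k=24): L=94 R=42
Round 6 (k=37): L=42 R=71

Answer: 73,206 206,210 210,253 253,94 94,42 42,71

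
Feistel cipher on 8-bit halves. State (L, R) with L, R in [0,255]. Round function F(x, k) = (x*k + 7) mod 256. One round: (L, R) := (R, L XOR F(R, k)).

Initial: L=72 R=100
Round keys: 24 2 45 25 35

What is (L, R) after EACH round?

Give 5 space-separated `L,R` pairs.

Answer: 100,47 47,1 1,27 27,171 171,115

Derivation:
Round 1 (k=24): L=100 R=47
Round 2 (k=2): L=47 R=1
Round 3 (k=45): L=1 R=27
Round 4 (k=25): L=27 R=171
Round 5 (k=35): L=171 R=115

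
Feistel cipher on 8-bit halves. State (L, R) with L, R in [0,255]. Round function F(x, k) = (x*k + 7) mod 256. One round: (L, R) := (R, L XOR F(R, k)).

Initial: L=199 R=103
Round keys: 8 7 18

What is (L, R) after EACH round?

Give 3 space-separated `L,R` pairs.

Round 1 (k=8): L=103 R=248
Round 2 (k=7): L=248 R=168
Round 3 (k=18): L=168 R=47

Answer: 103,248 248,168 168,47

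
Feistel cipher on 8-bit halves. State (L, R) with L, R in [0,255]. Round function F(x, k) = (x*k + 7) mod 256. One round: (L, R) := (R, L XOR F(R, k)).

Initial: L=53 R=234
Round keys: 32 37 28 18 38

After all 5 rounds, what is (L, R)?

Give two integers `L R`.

Answer: 66 26

Derivation:
Round 1 (k=32): L=234 R=114
Round 2 (k=37): L=114 R=107
Round 3 (k=28): L=107 R=201
Round 4 (k=18): L=201 R=66
Round 5 (k=38): L=66 R=26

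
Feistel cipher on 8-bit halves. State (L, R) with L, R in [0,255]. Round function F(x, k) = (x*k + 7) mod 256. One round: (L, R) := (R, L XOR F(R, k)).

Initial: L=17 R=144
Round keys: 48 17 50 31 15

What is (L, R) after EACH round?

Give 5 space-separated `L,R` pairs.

Answer: 144,22 22,237 237,71 71,77 77,205

Derivation:
Round 1 (k=48): L=144 R=22
Round 2 (k=17): L=22 R=237
Round 3 (k=50): L=237 R=71
Round 4 (k=31): L=71 R=77
Round 5 (k=15): L=77 R=205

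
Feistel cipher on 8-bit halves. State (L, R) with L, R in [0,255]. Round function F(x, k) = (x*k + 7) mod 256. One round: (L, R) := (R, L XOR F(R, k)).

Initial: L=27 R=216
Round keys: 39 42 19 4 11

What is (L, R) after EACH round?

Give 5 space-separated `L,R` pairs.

Answer: 216,244 244,215 215,8 8,240 240,95

Derivation:
Round 1 (k=39): L=216 R=244
Round 2 (k=42): L=244 R=215
Round 3 (k=19): L=215 R=8
Round 4 (k=4): L=8 R=240
Round 5 (k=11): L=240 R=95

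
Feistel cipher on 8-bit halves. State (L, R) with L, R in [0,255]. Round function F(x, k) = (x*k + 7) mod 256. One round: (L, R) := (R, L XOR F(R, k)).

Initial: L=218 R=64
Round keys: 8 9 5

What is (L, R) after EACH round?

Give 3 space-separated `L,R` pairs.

Round 1 (k=8): L=64 R=221
Round 2 (k=9): L=221 R=140
Round 3 (k=5): L=140 R=30

Answer: 64,221 221,140 140,30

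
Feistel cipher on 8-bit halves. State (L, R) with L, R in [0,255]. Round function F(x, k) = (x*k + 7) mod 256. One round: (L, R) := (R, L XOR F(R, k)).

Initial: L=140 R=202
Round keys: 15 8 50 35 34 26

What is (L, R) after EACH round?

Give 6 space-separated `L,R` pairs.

Round 1 (k=15): L=202 R=81
Round 2 (k=8): L=81 R=69
Round 3 (k=50): L=69 R=208
Round 4 (k=35): L=208 R=50
Round 5 (k=34): L=50 R=123
Round 6 (k=26): L=123 R=183

Answer: 202,81 81,69 69,208 208,50 50,123 123,183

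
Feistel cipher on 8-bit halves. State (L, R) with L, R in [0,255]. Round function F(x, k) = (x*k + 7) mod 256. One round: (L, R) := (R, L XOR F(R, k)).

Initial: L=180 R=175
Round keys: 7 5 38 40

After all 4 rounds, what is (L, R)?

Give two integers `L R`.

Answer: 27 107

Derivation:
Round 1 (k=7): L=175 R=100
Round 2 (k=5): L=100 R=84
Round 3 (k=38): L=84 R=27
Round 4 (k=40): L=27 R=107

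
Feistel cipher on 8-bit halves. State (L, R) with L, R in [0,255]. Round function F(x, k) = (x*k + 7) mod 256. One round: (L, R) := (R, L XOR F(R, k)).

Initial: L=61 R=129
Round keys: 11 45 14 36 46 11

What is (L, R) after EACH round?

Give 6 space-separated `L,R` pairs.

Answer: 129,175 175,75 75,142 142,180 180,209 209,182

Derivation:
Round 1 (k=11): L=129 R=175
Round 2 (k=45): L=175 R=75
Round 3 (k=14): L=75 R=142
Round 4 (k=36): L=142 R=180
Round 5 (k=46): L=180 R=209
Round 6 (k=11): L=209 R=182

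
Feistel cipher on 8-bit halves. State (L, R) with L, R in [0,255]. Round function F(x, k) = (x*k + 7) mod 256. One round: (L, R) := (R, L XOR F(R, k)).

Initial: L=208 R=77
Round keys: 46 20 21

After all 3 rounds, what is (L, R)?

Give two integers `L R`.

Round 1 (k=46): L=77 R=13
Round 2 (k=20): L=13 R=70
Round 3 (k=21): L=70 R=200

Answer: 70 200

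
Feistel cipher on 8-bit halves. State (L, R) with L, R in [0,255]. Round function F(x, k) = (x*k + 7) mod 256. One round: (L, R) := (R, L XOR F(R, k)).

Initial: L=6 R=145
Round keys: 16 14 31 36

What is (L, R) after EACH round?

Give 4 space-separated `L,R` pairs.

Round 1 (k=16): L=145 R=17
Round 2 (k=14): L=17 R=100
Round 3 (k=31): L=100 R=50
Round 4 (k=36): L=50 R=107

Answer: 145,17 17,100 100,50 50,107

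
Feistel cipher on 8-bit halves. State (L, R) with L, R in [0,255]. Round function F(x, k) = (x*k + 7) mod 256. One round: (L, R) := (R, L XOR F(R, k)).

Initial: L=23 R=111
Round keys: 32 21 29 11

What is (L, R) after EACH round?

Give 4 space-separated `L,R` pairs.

Round 1 (k=32): L=111 R=240
Round 2 (k=21): L=240 R=216
Round 3 (k=29): L=216 R=143
Round 4 (k=11): L=143 R=244

Answer: 111,240 240,216 216,143 143,244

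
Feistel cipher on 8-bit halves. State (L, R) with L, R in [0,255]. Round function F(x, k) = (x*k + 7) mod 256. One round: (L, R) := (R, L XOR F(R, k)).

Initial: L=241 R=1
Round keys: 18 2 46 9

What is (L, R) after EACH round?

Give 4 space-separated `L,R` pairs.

Answer: 1,232 232,214 214,147 147,228

Derivation:
Round 1 (k=18): L=1 R=232
Round 2 (k=2): L=232 R=214
Round 3 (k=46): L=214 R=147
Round 4 (k=9): L=147 R=228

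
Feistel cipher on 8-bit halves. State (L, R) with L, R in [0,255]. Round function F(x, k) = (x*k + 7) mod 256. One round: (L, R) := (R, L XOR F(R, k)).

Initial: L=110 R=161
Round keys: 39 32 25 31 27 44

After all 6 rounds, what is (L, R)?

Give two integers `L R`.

Round 1 (k=39): L=161 R=224
Round 2 (k=32): L=224 R=166
Round 3 (k=25): L=166 R=221
Round 4 (k=31): L=221 R=108
Round 5 (k=27): L=108 R=182
Round 6 (k=44): L=182 R=35

Answer: 182 35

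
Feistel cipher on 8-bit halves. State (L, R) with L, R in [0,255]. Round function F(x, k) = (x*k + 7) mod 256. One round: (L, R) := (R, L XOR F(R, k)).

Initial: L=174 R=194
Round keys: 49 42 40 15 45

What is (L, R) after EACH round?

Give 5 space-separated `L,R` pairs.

Round 1 (k=49): L=194 R=135
Round 2 (k=42): L=135 R=239
Round 3 (k=40): L=239 R=216
Round 4 (k=15): L=216 R=64
Round 5 (k=45): L=64 R=159

Answer: 194,135 135,239 239,216 216,64 64,159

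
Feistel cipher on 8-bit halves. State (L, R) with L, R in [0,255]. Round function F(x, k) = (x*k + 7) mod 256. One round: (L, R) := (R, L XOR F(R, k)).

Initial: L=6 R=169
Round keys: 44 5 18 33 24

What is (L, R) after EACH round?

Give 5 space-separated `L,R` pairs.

Answer: 169,21 21,217 217,92 92,58 58,43

Derivation:
Round 1 (k=44): L=169 R=21
Round 2 (k=5): L=21 R=217
Round 3 (k=18): L=217 R=92
Round 4 (k=33): L=92 R=58
Round 5 (k=24): L=58 R=43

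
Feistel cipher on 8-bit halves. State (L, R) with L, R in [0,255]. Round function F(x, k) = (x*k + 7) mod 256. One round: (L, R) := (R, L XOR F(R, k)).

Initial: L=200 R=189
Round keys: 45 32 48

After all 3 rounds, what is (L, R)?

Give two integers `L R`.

Answer: 186 111

Derivation:
Round 1 (k=45): L=189 R=136
Round 2 (k=32): L=136 R=186
Round 3 (k=48): L=186 R=111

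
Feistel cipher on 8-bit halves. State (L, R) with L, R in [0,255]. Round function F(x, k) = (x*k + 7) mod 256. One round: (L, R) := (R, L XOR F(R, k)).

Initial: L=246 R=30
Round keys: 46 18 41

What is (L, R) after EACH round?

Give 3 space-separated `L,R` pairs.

Answer: 30,157 157,15 15,243

Derivation:
Round 1 (k=46): L=30 R=157
Round 2 (k=18): L=157 R=15
Round 3 (k=41): L=15 R=243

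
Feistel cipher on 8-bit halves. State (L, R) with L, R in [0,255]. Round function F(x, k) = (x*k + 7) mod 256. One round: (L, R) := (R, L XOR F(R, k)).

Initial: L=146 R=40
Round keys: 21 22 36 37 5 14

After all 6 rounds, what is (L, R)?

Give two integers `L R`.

Answer: 233 141

Derivation:
Round 1 (k=21): L=40 R=221
Round 2 (k=22): L=221 R=45
Round 3 (k=36): L=45 R=134
Round 4 (k=37): L=134 R=72
Round 5 (k=5): L=72 R=233
Round 6 (k=14): L=233 R=141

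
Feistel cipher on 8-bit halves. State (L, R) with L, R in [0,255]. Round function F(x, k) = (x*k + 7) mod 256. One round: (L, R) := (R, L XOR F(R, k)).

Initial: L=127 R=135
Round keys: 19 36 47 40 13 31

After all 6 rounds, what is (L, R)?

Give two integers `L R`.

Answer: 126 250

Derivation:
Round 1 (k=19): L=135 R=115
Round 2 (k=36): L=115 R=180
Round 3 (k=47): L=180 R=96
Round 4 (k=40): L=96 R=179
Round 5 (k=13): L=179 R=126
Round 6 (k=31): L=126 R=250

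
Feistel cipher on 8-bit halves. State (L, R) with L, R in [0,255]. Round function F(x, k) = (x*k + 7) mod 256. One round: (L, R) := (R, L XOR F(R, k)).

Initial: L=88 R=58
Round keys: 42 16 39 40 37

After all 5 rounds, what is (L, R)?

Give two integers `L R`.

Answer: 162 160

Derivation:
Round 1 (k=42): L=58 R=211
Round 2 (k=16): L=211 R=13
Round 3 (k=39): L=13 R=209
Round 4 (k=40): L=209 R=162
Round 5 (k=37): L=162 R=160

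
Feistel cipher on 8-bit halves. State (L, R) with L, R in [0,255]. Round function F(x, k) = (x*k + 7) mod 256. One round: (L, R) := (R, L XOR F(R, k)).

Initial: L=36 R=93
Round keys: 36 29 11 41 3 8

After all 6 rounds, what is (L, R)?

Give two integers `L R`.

Answer: 149 130

Derivation:
Round 1 (k=36): L=93 R=63
Round 2 (k=29): L=63 R=119
Round 3 (k=11): L=119 R=27
Round 4 (k=41): L=27 R=45
Round 5 (k=3): L=45 R=149
Round 6 (k=8): L=149 R=130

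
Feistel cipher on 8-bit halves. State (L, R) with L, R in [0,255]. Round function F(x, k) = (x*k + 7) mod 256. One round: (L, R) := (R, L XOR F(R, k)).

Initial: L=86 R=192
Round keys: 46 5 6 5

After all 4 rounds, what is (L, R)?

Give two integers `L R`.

Round 1 (k=46): L=192 R=209
Round 2 (k=5): L=209 R=220
Round 3 (k=6): L=220 R=254
Round 4 (k=5): L=254 R=33

Answer: 254 33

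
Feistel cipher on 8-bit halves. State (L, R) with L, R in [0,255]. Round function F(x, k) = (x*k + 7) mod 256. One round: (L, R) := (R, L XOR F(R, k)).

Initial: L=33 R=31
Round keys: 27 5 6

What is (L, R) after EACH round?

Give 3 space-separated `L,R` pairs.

Round 1 (k=27): L=31 R=109
Round 2 (k=5): L=109 R=55
Round 3 (k=6): L=55 R=60

Answer: 31,109 109,55 55,60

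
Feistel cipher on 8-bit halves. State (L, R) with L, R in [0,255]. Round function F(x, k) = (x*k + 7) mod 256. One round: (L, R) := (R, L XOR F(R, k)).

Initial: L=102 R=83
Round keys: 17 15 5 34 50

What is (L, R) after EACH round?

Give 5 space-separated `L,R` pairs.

Round 1 (k=17): L=83 R=236
Round 2 (k=15): L=236 R=136
Round 3 (k=5): L=136 R=67
Round 4 (k=34): L=67 R=101
Round 5 (k=50): L=101 R=130

Answer: 83,236 236,136 136,67 67,101 101,130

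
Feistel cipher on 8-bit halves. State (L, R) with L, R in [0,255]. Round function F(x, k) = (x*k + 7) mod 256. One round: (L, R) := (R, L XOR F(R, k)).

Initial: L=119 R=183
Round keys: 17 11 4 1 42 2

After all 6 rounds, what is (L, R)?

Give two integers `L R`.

Round 1 (k=17): L=183 R=89
Round 2 (k=11): L=89 R=109
Round 3 (k=4): L=109 R=226
Round 4 (k=1): L=226 R=132
Round 5 (k=42): L=132 R=77
Round 6 (k=2): L=77 R=37

Answer: 77 37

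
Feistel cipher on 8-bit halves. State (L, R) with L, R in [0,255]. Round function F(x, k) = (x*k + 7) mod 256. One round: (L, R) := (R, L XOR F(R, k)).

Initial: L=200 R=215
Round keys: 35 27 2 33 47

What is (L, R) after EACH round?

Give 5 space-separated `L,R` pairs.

Answer: 215,164 164,132 132,171 171,150 150,58

Derivation:
Round 1 (k=35): L=215 R=164
Round 2 (k=27): L=164 R=132
Round 3 (k=2): L=132 R=171
Round 4 (k=33): L=171 R=150
Round 5 (k=47): L=150 R=58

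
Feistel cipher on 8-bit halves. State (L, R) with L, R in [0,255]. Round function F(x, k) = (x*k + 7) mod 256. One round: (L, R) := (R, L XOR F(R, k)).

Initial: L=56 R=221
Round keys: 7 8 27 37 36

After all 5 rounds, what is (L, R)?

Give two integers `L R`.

Answer: 40 24

Derivation:
Round 1 (k=7): L=221 R=42
Round 2 (k=8): L=42 R=138
Round 3 (k=27): L=138 R=191
Round 4 (k=37): L=191 R=40
Round 5 (k=36): L=40 R=24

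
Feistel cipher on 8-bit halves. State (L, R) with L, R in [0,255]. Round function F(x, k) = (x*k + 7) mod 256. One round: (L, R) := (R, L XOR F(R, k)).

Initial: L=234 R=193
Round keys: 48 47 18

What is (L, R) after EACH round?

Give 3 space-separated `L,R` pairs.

Round 1 (k=48): L=193 R=221
Round 2 (k=47): L=221 R=91
Round 3 (k=18): L=91 R=176

Answer: 193,221 221,91 91,176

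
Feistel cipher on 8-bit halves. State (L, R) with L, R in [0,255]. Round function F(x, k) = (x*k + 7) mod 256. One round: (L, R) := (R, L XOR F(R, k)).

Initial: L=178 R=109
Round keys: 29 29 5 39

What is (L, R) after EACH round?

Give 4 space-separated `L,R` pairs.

Round 1 (k=29): L=109 R=210
Round 2 (k=29): L=210 R=188
Round 3 (k=5): L=188 R=97
Round 4 (k=39): L=97 R=114

Answer: 109,210 210,188 188,97 97,114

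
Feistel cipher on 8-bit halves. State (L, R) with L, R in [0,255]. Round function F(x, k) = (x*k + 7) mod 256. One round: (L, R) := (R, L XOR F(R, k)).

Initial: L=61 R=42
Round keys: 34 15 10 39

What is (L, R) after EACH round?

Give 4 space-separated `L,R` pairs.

Round 1 (k=34): L=42 R=166
Round 2 (k=15): L=166 R=235
Round 3 (k=10): L=235 R=147
Round 4 (k=39): L=147 R=135

Answer: 42,166 166,235 235,147 147,135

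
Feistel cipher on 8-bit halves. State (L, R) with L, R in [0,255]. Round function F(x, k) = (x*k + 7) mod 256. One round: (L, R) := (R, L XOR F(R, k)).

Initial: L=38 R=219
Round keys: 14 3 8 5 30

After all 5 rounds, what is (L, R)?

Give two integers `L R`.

Answer: 216 79

Derivation:
Round 1 (k=14): L=219 R=39
Round 2 (k=3): L=39 R=167
Round 3 (k=8): L=167 R=24
Round 4 (k=5): L=24 R=216
Round 5 (k=30): L=216 R=79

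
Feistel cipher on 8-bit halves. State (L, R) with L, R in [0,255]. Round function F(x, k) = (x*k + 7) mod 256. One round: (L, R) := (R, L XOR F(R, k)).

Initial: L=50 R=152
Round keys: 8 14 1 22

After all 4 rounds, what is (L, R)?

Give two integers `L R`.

Answer: 9 56

Derivation:
Round 1 (k=8): L=152 R=245
Round 2 (k=14): L=245 R=245
Round 3 (k=1): L=245 R=9
Round 4 (k=22): L=9 R=56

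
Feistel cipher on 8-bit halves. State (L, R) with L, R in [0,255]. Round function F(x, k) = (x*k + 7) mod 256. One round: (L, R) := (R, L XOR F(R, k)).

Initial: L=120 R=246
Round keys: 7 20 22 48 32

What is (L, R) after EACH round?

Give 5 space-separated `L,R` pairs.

Round 1 (k=7): L=246 R=185
Round 2 (k=20): L=185 R=141
Round 3 (k=22): L=141 R=156
Round 4 (k=48): L=156 R=202
Round 5 (k=32): L=202 R=219

Answer: 246,185 185,141 141,156 156,202 202,219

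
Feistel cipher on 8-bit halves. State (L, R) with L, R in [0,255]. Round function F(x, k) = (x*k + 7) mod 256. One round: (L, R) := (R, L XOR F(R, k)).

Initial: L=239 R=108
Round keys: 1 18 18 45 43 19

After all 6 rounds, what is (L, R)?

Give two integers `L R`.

Round 1 (k=1): L=108 R=156
Round 2 (k=18): L=156 R=147
Round 3 (k=18): L=147 R=193
Round 4 (k=45): L=193 R=103
Round 5 (k=43): L=103 R=149
Round 6 (k=19): L=149 R=113

Answer: 149 113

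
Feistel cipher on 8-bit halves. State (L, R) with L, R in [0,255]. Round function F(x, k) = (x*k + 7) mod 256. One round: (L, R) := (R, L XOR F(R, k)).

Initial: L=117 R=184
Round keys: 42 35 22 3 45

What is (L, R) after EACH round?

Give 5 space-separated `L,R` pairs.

Round 1 (k=42): L=184 R=66
Round 2 (k=35): L=66 R=181
Round 3 (k=22): L=181 R=215
Round 4 (k=3): L=215 R=57
Round 5 (k=45): L=57 R=219

Answer: 184,66 66,181 181,215 215,57 57,219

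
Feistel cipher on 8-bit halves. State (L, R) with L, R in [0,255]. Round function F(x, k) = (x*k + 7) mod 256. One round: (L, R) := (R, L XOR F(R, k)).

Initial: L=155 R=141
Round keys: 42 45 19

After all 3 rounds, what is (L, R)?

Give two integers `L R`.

Answer: 220 233

Derivation:
Round 1 (k=42): L=141 R=178
Round 2 (k=45): L=178 R=220
Round 3 (k=19): L=220 R=233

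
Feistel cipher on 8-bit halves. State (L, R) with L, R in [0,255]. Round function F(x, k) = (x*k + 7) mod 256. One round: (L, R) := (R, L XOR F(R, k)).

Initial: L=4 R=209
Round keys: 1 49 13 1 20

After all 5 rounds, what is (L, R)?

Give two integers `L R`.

Round 1 (k=1): L=209 R=220
Round 2 (k=49): L=220 R=242
Round 3 (k=13): L=242 R=141
Round 4 (k=1): L=141 R=102
Round 5 (k=20): L=102 R=114

Answer: 102 114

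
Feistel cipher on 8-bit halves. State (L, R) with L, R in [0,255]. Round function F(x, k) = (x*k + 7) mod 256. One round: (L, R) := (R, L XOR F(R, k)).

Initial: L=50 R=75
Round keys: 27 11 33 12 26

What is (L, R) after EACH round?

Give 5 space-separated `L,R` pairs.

Round 1 (k=27): L=75 R=194
Round 2 (k=11): L=194 R=22
Round 3 (k=33): L=22 R=31
Round 4 (k=12): L=31 R=109
Round 5 (k=26): L=109 R=6

Answer: 75,194 194,22 22,31 31,109 109,6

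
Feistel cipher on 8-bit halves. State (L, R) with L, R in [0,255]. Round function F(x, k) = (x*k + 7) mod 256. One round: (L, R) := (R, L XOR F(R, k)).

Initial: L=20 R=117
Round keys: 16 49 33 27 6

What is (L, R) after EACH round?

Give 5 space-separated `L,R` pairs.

Round 1 (k=16): L=117 R=67
Round 2 (k=49): L=67 R=175
Round 3 (k=33): L=175 R=213
Round 4 (k=27): L=213 R=209
Round 5 (k=6): L=209 R=56

Answer: 117,67 67,175 175,213 213,209 209,56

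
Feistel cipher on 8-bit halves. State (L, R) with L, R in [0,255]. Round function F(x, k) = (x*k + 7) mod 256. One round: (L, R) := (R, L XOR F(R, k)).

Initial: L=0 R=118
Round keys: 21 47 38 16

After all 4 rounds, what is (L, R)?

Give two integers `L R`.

Answer: 10 147

Derivation:
Round 1 (k=21): L=118 R=181
Round 2 (k=47): L=181 R=52
Round 3 (k=38): L=52 R=10
Round 4 (k=16): L=10 R=147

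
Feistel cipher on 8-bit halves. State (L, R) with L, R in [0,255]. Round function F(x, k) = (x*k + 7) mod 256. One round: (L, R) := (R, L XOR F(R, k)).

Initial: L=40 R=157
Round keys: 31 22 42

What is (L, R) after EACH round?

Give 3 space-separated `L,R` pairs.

Answer: 157,34 34,110 110,49

Derivation:
Round 1 (k=31): L=157 R=34
Round 2 (k=22): L=34 R=110
Round 3 (k=42): L=110 R=49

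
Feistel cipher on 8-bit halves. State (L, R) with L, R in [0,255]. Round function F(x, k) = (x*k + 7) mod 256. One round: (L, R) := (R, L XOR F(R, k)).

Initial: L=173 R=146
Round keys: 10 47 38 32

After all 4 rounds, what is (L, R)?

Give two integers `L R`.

Answer: 111 100

Derivation:
Round 1 (k=10): L=146 R=22
Round 2 (k=47): L=22 R=131
Round 3 (k=38): L=131 R=111
Round 4 (k=32): L=111 R=100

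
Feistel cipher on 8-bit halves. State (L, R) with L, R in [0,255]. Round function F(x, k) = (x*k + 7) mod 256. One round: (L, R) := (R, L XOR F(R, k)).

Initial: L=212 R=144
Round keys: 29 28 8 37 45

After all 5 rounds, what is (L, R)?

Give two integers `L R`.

Answer: 24 227

Derivation:
Round 1 (k=29): L=144 R=131
Round 2 (k=28): L=131 R=203
Round 3 (k=8): L=203 R=220
Round 4 (k=37): L=220 R=24
Round 5 (k=45): L=24 R=227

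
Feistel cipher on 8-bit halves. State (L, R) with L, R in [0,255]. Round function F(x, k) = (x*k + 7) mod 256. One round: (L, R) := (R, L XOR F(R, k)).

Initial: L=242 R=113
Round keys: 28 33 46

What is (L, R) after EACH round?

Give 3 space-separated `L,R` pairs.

Round 1 (k=28): L=113 R=145
Round 2 (k=33): L=145 R=201
Round 3 (k=46): L=201 R=180

Answer: 113,145 145,201 201,180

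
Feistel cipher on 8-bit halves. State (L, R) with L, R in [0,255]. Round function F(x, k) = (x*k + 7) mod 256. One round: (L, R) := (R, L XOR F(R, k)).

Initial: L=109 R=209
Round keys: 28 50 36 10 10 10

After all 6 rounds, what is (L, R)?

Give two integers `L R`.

Answer: 36 108

Derivation:
Round 1 (k=28): L=209 R=142
Round 2 (k=50): L=142 R=18
Round 3 (k=36): L=18 R=1
Round 4 (k=10): L=1 R=3
Round 5 (k=10): L=3 R=36
Round 6 (k=10): L=36 R=108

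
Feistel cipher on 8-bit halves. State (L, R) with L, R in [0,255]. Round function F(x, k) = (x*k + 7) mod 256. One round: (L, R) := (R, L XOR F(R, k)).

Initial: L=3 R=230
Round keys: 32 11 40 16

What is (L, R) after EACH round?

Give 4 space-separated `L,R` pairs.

Answer: 230,196 196,149 149,139 139,34

Derivation:
Round 1 (k=32): L=230 R=196
Round 2 (k=11): L=196 R=149
Round 3 (k=40): L=149 R=139
Round 4 (k=16): L=139 R=34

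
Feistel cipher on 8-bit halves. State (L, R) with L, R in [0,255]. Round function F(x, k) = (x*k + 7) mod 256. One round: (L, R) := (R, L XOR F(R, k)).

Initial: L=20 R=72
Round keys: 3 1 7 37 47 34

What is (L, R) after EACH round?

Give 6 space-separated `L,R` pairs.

Answer: 72,203 203,154 154,246 246,15 15,62 62,76

Derivation:
Round 1 (k=3): L=72 R=203
Round 2 (k=1): L=203 R=154
Round 3 (k=7): L=154 R=246
Round 4 (k=37): L=246 R=15
Round 5 (k=47): L=15 R=62
Round 6 (k=34): L=62 R=76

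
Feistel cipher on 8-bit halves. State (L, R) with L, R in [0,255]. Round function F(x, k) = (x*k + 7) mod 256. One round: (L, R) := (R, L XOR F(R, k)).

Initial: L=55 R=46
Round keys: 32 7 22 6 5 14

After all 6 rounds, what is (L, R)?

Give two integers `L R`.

Answer: 94 39

Derivation:
Round 1 (k=32): L=46 R=240
Round 2 (k=7): L=240 R=185
Round 3 (k=22): L=185 R=29
Round 4 (k=6): L=29 R=12
Round 5 (k=5): L=12 R=94
Round 6 (k=14): L=94 R=39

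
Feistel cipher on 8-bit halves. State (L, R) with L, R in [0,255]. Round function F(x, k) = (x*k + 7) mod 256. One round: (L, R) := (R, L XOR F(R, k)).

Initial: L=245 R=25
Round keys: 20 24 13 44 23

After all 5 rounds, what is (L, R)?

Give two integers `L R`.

Round 1 (k=20): L=25 R=14
Round 2 (k=24): L=14 R=78
Round 3 (k=13): L=78 R=243
Round 4 (k=44): L=243 R=133
Round 5 (k=23): L=133 R=9

Answer: 133 9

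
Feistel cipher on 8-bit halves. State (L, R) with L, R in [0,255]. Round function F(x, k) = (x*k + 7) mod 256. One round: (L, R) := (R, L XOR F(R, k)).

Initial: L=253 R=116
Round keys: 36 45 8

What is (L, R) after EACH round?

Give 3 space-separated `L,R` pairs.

Answer: 116,170 170,157 157,69

Derivation:
Round 1 (k=36): L=116 R=170
Round 2 (k=45): L=170 R=157
Round 3 (k=8): L=157 R=69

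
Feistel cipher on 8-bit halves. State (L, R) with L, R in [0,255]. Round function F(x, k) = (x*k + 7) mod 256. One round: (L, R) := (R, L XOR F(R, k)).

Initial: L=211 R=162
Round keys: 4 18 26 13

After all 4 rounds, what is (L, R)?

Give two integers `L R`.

Round 1 (k=4): L=162 R=92
Round 2 (k=18): L=92 R=221
Round 3 (k=26): L=221 R=37
Round 4 (k=13): L=37 R=53

Answer: 37 53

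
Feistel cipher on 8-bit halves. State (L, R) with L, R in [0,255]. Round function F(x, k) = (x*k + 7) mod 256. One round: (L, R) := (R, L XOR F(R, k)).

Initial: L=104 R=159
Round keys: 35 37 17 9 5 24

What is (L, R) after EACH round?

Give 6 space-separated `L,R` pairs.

Round 1 (k=35): L=159 R=172
Round 2 (k=37): L=172 R=124
Round 3 (k=17): L=124 R=239
Round 4 (k=9): L=239 R=18
Round 5 (k=5): L=18 R=142
Round 6 (k=24): L=142 R=69

Answer: 159,172 172,124 124,239 239,18 18,142 142,69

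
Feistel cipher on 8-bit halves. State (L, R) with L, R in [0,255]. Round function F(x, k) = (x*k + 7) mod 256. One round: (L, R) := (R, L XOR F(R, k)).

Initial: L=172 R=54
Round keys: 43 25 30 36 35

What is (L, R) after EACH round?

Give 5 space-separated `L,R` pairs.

Round 1 (k=43): L=54 R=181
Round 2 (k=25): L=181 R=130
Round 3 (k=30): L=130 R=246
Round 4 (k=36): L=246 R=29
Round 5 (k=35): L=29 R=8

Answer: 54,181 181,130 130,246 246,29 29,8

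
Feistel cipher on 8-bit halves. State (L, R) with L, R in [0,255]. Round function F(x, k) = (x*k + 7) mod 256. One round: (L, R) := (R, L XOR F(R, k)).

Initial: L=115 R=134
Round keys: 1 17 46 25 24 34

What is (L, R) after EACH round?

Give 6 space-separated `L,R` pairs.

Answer: 134,254 254,99 99,47 47,253 253,144 144,218

Derivation:
Round 1 (k=1): L=134 R=254
Round 2 (k=17): L=254 R=99
Round 3 (k=46): L=99 R=47
Round 4 (k=25): L=47 R=253
Round 5 (k=24): L=253 R=144
Round 6 (k=34): L=144 R=218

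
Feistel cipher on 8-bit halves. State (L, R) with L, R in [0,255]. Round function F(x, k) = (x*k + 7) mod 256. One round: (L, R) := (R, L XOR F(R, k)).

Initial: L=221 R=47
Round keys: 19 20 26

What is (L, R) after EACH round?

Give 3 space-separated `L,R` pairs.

Round 1 (k=19): L=47 R=89
Round 2 (k=20): L=89 R=212
Round 3 (k=26): L=212 R=214

Answer: 47,89 89,212 212,214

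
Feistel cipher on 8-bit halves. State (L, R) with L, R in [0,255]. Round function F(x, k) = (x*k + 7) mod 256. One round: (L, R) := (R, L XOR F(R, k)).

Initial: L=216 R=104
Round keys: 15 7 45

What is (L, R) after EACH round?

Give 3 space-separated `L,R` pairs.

Round 1 (k=15): L=104 R=199
Round 2 (k=7): L=199 R=16
Round 3 (k=45): L=16 R=16

Answer: 104,199 199,16 16,16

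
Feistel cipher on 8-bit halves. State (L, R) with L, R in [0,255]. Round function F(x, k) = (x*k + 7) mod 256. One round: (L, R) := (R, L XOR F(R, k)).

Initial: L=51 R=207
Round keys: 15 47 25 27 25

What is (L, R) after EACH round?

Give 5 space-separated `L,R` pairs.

Answer: 207,27 27,51 51,25 25,153 153,225

Derivation:
Round 1 (k=15): L=207 R=27
Round 2 (k=47): L=27 R=51
Round 3 (k=25): L=51 R=25
Round 4 (k=27): L=25 R=153
Round 5 (k=25): L=153 R=225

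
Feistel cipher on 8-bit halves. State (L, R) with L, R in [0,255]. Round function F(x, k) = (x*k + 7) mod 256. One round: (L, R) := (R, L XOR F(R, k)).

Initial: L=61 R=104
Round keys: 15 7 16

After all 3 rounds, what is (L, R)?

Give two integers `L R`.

Round 1 (k=15): L=104 R=34
Round 2 (k=7): L=34 R=157
Round 3 (k=16): L=157 R=245

Answer: 157 245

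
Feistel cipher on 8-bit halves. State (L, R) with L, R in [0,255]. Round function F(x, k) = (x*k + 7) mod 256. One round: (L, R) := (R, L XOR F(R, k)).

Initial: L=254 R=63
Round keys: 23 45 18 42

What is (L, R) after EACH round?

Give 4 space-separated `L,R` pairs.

Answer: 63,78 78,130 130,101 101,27

Derivation:
Round 1 (k=23): L=63 R=78
Round 2 (k=45): L=78 R=130
Round 3 (k=18): L=130 R=101
Round 4 (k=42): L=101 R=27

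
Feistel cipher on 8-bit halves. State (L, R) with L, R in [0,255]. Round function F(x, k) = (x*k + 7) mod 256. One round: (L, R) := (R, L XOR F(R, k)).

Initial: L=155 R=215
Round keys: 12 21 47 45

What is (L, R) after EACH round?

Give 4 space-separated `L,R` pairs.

Answer: 215,128 128,80 80,55 55,226

Derivation:
Round 1 (k=12): L=215 R=128
Round 2 (k=21): L=128 R=80
Round 3 (k=47): L=80 R=55
Round 4 (k=45): L=55 R=226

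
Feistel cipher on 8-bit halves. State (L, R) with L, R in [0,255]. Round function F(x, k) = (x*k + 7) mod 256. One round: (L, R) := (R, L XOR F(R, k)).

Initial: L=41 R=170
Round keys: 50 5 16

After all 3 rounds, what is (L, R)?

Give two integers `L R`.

Answer: 203 165

Derivation:
Round 1 (k=50): L=170 R=18
Round 2 (k=5): L=18 R=203
Round 3 (k=16): L=203 R=165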